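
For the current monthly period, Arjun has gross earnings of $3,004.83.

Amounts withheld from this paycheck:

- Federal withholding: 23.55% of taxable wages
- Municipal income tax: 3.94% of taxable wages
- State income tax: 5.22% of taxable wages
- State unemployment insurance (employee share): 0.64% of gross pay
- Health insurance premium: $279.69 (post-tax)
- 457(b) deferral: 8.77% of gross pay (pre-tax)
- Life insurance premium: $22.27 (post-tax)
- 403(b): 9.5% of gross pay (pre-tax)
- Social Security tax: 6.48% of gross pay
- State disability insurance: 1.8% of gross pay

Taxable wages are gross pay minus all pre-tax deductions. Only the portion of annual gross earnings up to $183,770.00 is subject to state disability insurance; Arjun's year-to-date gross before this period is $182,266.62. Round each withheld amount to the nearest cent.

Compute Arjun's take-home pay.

457(b) deferral: $3,004.83 × 0.0877 = $263.52
403(b): $3,004.83 × 0.095 = $285.46
Pre-tax total = $263.52 + $285.46 = $548.98
Taxable wages = $3,004.83 − $548.98 = $2,455.85
Federal withholding: $2,455.85 × 0.2355 = $578.35
State income tax: $2,455.85 × 0.0522 = $128.20
Municipal income tax: $2,455.85 × 0.0394 = $96.76
Social Security tax: $3,004.83 × 0.0648 = $194.71
State unemployment insurance (employee share): $3,004.83 × 0.0064 = $19.23
State disability insurance: only $183,770.00 − $182,266.62 = $1,503.38 of this check is subject → $1,503.38 × 0.018 = $27.06
Life insurance premium: $22.27
Health insurance premium: $279.69
Total deductions = $263.52 + $285.46 + $578.35 + $128.20 + $96.76 + $194.71 + $19.23 + $27.06 + $22.27 + $279.69 = $1,895.25
Net pay = $3,004.83 − $1,895.25 = $1,109.58

$1,109.58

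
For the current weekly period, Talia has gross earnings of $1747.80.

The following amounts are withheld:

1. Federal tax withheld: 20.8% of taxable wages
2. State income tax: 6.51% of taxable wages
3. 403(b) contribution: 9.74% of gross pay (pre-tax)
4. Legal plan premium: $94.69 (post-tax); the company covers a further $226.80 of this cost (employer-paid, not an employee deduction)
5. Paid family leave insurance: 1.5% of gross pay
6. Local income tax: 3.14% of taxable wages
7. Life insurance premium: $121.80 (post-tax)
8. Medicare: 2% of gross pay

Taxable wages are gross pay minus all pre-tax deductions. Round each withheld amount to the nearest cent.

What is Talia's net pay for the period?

$819.52

403(b) contribution: $1747.80 × 0.0974 = $170.24
Taxable wages = $1747.80 − $170.24 = $1577.56
Local income tax: $1577.56 × 0.0314 = $49.54
Federal tax withheld: $1577.56 × 0.208 = $328.13
State income tax: $1577.56 × 0.0651 = $102.70
Medicare: $1747.80 × 0.02 = $34.96
Paid family leave insurance: $1747.80 × 0.015 = $26.22
Life insurance premium: $121.80
Legal plan premium: $94.69
(Employer's $226.80 toward legal plan premium is not withheld from the employee.)
Total deductions = $170.24 + $49.54 + $328.13 + $102.70 + $34.96 + $26.22 + $121.80 + $94.69 = $928.28
Net pay = $1747.80 − $928.28 = $819.52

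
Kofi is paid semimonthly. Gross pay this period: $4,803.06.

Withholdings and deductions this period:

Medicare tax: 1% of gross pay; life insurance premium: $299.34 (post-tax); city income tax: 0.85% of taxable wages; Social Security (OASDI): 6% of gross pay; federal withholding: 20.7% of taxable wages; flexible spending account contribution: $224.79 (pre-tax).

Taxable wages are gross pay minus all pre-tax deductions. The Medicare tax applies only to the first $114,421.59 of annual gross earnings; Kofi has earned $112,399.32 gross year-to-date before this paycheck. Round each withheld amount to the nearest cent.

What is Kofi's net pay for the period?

$2,983.91

Flexible spending account contribution: $224.79
Taxable wages = $4,803.06 − $224.79 = $4,578.27
Federal withholding: $4,578.27 × 0.207 = $947.70
City income tax: $4,578.27 × 0.0085 = $38.92
Social Security (OASDI): $4,803.06 × 0.06 = $288.18
Medicare tax: only $114,421.59 − $112,399.32 = $2,022.27 of this check is subject → $2,022.27 × 0.01 = $20.22
Life insurance premium: $299.34
Total deductions = $224.79 + $947.70 + $38.92 + $288.18 + $20.22 + $299.34 = $1,819.15
Net pay = $4,803.06 − $1,819.15 = $2,983.91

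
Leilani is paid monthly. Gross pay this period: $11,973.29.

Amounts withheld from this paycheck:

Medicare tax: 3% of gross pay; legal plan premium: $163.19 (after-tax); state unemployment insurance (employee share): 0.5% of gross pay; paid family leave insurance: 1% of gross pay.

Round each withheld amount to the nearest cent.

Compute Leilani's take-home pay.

$11,271.30

State unemployment insurance (employee share): $11,973.29 × 0.005 = $59.87
Medicare tax: $11,973.29 × 0.03 = $359.20
Paid family leave insurance: $11,973.29 × 0.01 = $119.73
Legal plan premium: $163.19
Total deductions = $59.87 + $359.20 + $119.73 + $163.19 = $701.99
Net pay = $11,973.29 − $701.99 = $11,271.30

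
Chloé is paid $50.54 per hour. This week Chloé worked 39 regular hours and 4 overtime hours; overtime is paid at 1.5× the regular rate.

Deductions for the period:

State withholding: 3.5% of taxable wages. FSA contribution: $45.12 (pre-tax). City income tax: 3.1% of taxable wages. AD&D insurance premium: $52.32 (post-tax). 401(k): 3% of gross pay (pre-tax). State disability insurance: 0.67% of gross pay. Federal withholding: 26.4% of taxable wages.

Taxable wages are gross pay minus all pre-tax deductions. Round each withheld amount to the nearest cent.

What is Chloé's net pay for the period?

$1380.28

Regular pay: 39 × $50.54 = $1971.06
Overtime pay: 4 × $50.54 × 1.5 = $303.24
Gross pay = $1971.06 + $303.24 = $2274.30
401(k): $2274.30 × 0.03 = $68.23
FSA contribution: $45.12
Pre-tax total = $68.23 + $45.12 = $113.35
Taxable wages = $2274.30 − $113.35 = $2160.95
State withholding: $2160.95 × 0.035 = $75.63
City income tax: $2160.95 × 0.031 = $66.99
Federal withholding: $2160.95 × 0.264 = $570.49
State disability insurance: $2274.30 × 0.0067 = $15.24
AD&D insurance premium: $52.32
Total deductions = $68.23 + $45.12 + $75.63 + $66.99 + $570.49 + $15.24 + $52.32 = $894.02
Net pay = $2274.30 − $894.02 = $1380.28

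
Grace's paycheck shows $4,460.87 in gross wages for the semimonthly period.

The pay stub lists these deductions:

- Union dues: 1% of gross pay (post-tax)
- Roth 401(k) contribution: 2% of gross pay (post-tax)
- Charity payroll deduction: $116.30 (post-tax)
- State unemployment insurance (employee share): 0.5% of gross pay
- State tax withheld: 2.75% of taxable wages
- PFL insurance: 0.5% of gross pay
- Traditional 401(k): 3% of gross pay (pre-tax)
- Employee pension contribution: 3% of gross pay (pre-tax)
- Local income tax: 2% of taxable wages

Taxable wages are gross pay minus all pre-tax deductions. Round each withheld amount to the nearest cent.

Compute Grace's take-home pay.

$3,699.31

Traditional 401(k): $4,460.87 × 0.03 = $133.83
Employee pension contribution: $4,460.87 × 0.03 = $133.83
Pre-tax total = $133.83 + $133.83 = $267.66
Taxable wages = $4,460.87 − $267.66 = $4,193.21
State tax withheld: $4,193.21 × 0.0275 = $115.31
Local income tax: $4,193.21 × 0.02 = $83.86
PFL insurance: $4,460.87 × 0.005 = $22.30
State unemployment insurance (employee share): $4,460.87 × 0.005 = $22.30
Union dues: $4,460.87 × 0.01 = $44.61
Charity payroll deduction: $116.30
Roth 401(k) contribution: $4,460.87 × 0.02 = $89.22
Total deductions = $133.83 + $133.83 + $115.31 + $83.86 + $22.30 + $22.30 + $44.61 + $116.30 + $89.22 = $761.56
Net pay = $4,460.87 − $761.56 = $3,699.31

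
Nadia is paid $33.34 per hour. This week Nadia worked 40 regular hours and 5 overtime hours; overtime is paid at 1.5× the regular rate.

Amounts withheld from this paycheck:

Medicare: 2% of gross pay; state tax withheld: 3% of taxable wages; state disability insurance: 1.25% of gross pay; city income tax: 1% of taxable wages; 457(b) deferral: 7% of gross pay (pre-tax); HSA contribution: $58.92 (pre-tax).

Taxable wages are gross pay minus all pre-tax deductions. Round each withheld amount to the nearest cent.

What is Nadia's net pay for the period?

Regular pay: 40 × $33.34 = $1,333.60
Overtime pay: 5 × $33.34 × 1.5 = $250.05
Gross pay = $1,333.60 + $250.05 = $1,583.65
HSA contribution: $58.92
457(b) deferral: $1,583.65 × 0.07 = $110.86
Pre-tax total = $58.92 + $110.86 = $169.78
Taxable wages = $1,583.65 − $169.78 = $1,413.87
State tax withheld: $1,413.87 × 0.03 = $42.42
City income tax: $1,413.87 × 0.01 = $14.14
Medicare: $1,583.65 × 0.02 = $31.67
State disability insurance: $1,583.65 × 0.0125 = $19.80
Total deductions = $58.92 + $110.86 + $42.42 + $14.14 + $31.67 + $19.80 = $277.81
Net pay = $1,583.65 − $277.81 = $1,305.84

$1,305.84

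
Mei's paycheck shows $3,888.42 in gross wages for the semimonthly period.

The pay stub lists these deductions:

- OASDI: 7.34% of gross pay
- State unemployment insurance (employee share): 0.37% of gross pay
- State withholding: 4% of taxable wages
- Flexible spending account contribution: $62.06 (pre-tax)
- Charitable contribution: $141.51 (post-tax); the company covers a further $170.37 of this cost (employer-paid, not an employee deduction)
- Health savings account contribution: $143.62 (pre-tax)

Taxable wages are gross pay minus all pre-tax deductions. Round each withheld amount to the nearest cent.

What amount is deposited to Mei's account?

Flexible spending account contribution: $62.06
Health savings account contribution: $143.62
Pre-tax total = $62.06 + $143.62 = $205.68
Taxable wages = $3,888.42 − $205.68 = $3,682.74
State withholding: $3,682.74 × 0.04 = $147.31
State unemployment insurance (employee share): $3,888.42 × 0.0037 = $14.39
OASDI: $3,888.42 × 0.0734 = $285.41
Charitable contribution: $141.51
(Employer's $170.37 toward charitable contribution is not withheld from the employee.)
Total deductions = $62.06 + $143.62 + $147.31 + $14.39 + $285.41 + $141.51 = $794.30
Net pay = $3,888.42 − $794.30 = $3,094.12

$3,094.12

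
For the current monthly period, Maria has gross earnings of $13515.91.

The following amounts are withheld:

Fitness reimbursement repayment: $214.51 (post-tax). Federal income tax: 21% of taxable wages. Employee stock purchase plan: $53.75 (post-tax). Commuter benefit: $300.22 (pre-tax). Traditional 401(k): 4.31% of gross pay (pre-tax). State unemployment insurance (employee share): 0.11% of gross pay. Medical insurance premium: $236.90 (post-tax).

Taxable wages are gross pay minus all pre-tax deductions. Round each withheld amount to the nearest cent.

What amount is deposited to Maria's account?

$9460.16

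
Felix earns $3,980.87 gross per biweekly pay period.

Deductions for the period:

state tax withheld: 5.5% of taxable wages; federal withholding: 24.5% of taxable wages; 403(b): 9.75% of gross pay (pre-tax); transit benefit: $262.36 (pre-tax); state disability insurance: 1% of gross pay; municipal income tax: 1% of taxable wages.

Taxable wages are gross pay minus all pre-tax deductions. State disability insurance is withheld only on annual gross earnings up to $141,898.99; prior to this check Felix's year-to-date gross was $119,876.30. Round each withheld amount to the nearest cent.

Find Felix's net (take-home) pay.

$2,258.16

Transit benefit: $262.36
403(b): $3,980.87 × 0.0975 = $388.13
Pre-tax total = $262.36 + $388.13 = $650.49
Taxable wages = $3,980.87 − $650.49 = $3,330.38
State tax withheld: $3,330.38 × 0.055 = $183.17
Municipal income tax: $3,330.38 × 0.01 = $33.30
Federal withholding: $3,330.38 × 0.245 = $815.94
State disability insurance: cap not yet reached, full $3,980.87 is subject → $3,980.87 × 0.01 = $39.81
Total deductions = $262.36 + $388.13 + $183.17 + $33.30 + $815.94 + $39.81 = $1,722.71
Net pay = $3,980.87 − $1,722.71 = $2,258.16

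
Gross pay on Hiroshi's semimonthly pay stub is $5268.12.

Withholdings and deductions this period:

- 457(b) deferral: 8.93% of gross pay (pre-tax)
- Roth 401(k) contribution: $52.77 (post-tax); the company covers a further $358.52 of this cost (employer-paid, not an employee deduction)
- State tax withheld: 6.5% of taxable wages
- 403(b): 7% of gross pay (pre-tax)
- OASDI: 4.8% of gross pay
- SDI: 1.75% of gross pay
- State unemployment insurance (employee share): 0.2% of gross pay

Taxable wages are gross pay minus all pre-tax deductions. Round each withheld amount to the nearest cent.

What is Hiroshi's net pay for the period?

457(b) deferral: $5268.12 × 0.0893 = $470.44
403(b): $5268.12 × 0.07 = $368.77
Pre-tax total = $470.44 + $368.77 = $839.21
Taxable wages = $5268.12 − $839.21 = $4428.91
State tax withheld: $4428.91 × 0.065 = $287.88
SDI: $5268.12 × 0.0175 = $92.19
OASDI: $5268.12 × 0.048 = $252.87
State unemployment insurance (employee share): $5268.12 × 0.002 = $10.54
Roth 401(k) contribution: $52.77
(Employer's $358.52 toward Roth 401(k) contribution is not withheld from the employee.)
Total deductions = $470.44 + $368.77 + $287.88 + $92.19 + $252.87 + $10.54 + $52.77 = $1535.46
Net pay = $5268.12 − $1535.46 = $3732.66

$3732.66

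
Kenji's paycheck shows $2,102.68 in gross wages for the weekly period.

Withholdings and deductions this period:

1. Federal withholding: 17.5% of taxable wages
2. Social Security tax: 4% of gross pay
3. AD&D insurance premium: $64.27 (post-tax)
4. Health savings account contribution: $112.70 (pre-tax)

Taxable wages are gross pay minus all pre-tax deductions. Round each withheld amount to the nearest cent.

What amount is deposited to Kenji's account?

Health savings account contribution: $112.70
Taxable wages = $2,102.68 − $112.70 = $1,989.98
Federal withholding: $1,989.98 × 0.175 = $348.25
Social Security tax: $2,102.68 × 0.04 = $84.11
AD&D insurance premium: $64.27
Total deductions = $112.70 + $348.25 + $84.11 + $64.27 = $609.33
Net pay = $2,102.68 − $609.33 = $1,493.35

$1,493.35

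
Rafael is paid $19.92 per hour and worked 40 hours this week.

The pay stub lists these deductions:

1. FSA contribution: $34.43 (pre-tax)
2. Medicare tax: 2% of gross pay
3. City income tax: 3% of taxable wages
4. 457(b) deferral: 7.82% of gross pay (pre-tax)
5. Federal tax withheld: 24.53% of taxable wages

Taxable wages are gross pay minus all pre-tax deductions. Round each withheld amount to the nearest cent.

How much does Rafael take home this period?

$491.40

Gross pay: 40 × $19.92 = $796.80
457(b) deferral: $796.80 × 0.0782 = $62.31
FSA contribution: $34.43
Pre-tax total = $62.31 + $34.43 = $96.74
Taxable wages = $796.80 − $96.74 = $700.06
City income tax: $700.06 × 0.03 = $21.00
Federal tax withheld: $700.06 × 0.2453 = $171.72
Medicare tax: $796.80 × 0.02 = $15.94
Total deductions = $62.31 + $34.43 + $21.00 + $171.72 + $15.94 = $305.40
Net pay = $796.80 − $305.40 = $491.40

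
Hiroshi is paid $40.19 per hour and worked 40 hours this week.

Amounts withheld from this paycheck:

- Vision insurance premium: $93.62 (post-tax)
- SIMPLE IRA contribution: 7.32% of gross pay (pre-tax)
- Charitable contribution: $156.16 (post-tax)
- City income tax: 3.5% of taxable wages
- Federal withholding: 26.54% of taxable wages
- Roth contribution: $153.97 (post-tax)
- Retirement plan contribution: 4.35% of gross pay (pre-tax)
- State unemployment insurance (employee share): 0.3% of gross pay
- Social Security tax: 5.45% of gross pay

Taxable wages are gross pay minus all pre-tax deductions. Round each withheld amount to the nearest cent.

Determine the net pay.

$497.24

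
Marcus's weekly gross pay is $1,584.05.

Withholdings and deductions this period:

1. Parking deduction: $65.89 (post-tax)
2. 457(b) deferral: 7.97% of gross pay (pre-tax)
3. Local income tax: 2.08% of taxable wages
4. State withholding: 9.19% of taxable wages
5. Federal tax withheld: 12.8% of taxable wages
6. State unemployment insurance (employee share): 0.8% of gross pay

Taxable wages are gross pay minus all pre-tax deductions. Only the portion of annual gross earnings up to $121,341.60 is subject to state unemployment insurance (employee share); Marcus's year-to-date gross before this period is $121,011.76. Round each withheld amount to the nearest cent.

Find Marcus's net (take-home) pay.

$1,038.38

457(b) deferral: $1,584.05 × 0.0797 = $126.25
Taxable wages = $1,584.05 − $126.25 = $1,457.80
State withholding: $1,457.80 × 0.0919 = $133.97
Federal tax withheld: $1,457.80 × 0.128 = $186.60
Local income tax: $1,457.80 × 0.0208 = $30.32
State unemployment insurance (employee share): only $121,341.60 − $121,011.76 = $329.84 of this check is subject → $329.84 × 0.008 = $2.64
Parking deduction: $65.89
Total deductions = $126.25 + $133.97 + $186.60 + $30.32 + $2.64 + $65.89 = $545.67
Net pay = $1,584.05 − $545.67 = $1,038.38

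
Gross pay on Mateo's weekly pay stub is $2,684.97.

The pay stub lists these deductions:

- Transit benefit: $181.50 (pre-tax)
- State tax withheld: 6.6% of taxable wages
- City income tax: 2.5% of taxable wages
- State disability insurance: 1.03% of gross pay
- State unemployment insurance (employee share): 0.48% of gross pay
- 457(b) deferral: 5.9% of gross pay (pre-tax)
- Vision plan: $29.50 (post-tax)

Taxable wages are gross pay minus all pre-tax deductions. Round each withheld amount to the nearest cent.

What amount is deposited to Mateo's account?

$2,061.61

Transit benefit: $181.50
457(b) deferral: $2,684.97 × 0.059 = $158.41
Pre-tax total = $181.50 + $158.41 = $339.91
Taxable wages = $2,684.97 − $339.91 = $2,345.06
State tax withheld: $2,345.06 × 0.066 = $154.77
City income tax: $2,345.06 × 0.025 = $58.63
State unemployment insurance (employee share): $2,684.97 × 0.0048 = $12.89
State disability insurance: $2,684.97 × 0.0103 = $27.66
Vision plan: $29.50
Total deductions = $181.50 + $158.41 + $154.77 + $58.63 + $12.89 + $27.66 + $29.50 = $623.36
Net pay = $2,684.97 − $623.36 = $2,061.61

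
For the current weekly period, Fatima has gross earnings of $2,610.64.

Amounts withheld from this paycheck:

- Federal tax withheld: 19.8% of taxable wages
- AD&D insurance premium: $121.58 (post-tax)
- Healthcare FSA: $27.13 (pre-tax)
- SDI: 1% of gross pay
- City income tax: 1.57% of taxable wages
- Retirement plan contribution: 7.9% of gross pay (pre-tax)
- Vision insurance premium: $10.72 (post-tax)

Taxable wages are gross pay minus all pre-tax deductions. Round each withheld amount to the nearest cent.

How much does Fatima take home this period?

$1,710.84

Healthcare FSA: $27.13
Retirement plan contribution: $2,610.64 × 0.079 = $206.24
Pre-tax total = $27.13 + $206.24 = $233.37
Taxable wages = $2,610.64 − $233.37 = $2,377.27
City income tax: $2,377.27 × 0.0157 = $37.32
Federal tax withheld: $2,377.27 × 0.198 = $470.70
SDI: $2,610.64 × 0.01 = $26.11
Vision insurance premium: $10.72
AD&D insurance premium: $121.58
Total deductions = $27.13 + $206.24 + $37.32 + $470.70 + $26.11 + $10.72 + $121.58 = $899.80
Net pay = $2,610.64 − $899.80 = $1,710.84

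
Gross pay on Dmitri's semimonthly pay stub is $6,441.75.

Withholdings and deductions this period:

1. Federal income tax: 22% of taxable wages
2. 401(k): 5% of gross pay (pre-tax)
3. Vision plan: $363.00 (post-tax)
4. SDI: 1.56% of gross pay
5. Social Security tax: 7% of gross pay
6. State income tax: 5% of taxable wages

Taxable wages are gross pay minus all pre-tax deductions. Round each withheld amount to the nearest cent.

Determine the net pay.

$3,552.94

401(k): $6,441.75 × 0.05 = $322.09
Taxable wages = $6,441.75 − $322.09 = $6,119.66
State income tax: $6,119.66 × 0.05 = $305.98
Federal income tax: $6,119.66 × 0.22 = $1,346.33
Social Security tax: $6,441.75 × 0.07 = $450.92
SDI: $6,441.75 × 0.0156 = $100.49
Vision plan: $363.00
Total deductions = $322.09 + $305.98 + $1,346.33 + $450.92 + $100.49 + $363.00 = $2,888.81
Net pay = $6,441.75 − $2,888.81 = $3,552.94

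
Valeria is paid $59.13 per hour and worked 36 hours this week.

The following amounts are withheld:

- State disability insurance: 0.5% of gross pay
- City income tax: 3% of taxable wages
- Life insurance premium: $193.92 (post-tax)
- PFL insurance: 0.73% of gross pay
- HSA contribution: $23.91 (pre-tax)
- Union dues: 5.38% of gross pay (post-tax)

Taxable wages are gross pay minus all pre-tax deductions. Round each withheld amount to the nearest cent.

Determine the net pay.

Gross pay: 36 × $59.13 = $2,128.68
HSA contribution: $23.91
Taxable wages = $2,128.68 − $23.91 = $2,104.77
City income tax: $2,104.77 × 0.03 = $63.14
State disability insurance: $2,128.68 × 0.005 = $10.64
PFL insurance: $2,128.68 × 0.0073 = $15.54
Union dues: $2,128.68 × 0.0538 = $114.52
Life insurance premium: $193.92
Total deductions = $23.91 + $63.14 + $10.64 + $15.54 + $114.52 + $193.92 = $421.67
Net pay = $2,128.68 − $421.67 = $1,707.01

$1,707.01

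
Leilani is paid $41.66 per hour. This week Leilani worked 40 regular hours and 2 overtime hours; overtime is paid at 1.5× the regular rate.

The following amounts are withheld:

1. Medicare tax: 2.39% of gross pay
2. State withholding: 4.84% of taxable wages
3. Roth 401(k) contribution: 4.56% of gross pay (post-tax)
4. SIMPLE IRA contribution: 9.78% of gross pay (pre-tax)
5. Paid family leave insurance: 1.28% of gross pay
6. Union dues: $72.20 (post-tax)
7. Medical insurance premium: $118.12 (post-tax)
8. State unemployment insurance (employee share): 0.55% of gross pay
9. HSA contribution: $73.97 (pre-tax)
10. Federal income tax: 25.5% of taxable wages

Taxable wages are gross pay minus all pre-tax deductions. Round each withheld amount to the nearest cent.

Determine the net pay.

$726.71

Regular pay: 40 × $41.66 = $1666.40
Overtime pay: 2 × $41.66 × 1.5 = $124.98
Gross pay = $1666.40 + $124.98 = $1791.38
SIMPLE IRA contribution: $1791.38 × 0.0978 = $175.20
HSA contribution: $73.97
Pre-tax total = $175.20 + $73.97 = $249.17
Taxable wages = $1791.38 − $249.17 = $1542.21
State withholding: $1542.21 × 0.0484 = $74.64
Federal income tax: $1542.21 × 0.255 = $393.26
Medicare tax: $1791.38 × 0.0239 = $42.81
State unemployment insurance (employee share): $1791.38 × 0.0055 = $9.85
Paid family leave insurance: $1791.38 × 0.0128 = $22.93
Medical insurance premium: $118.12
Union dues: $72.20
Roth 401(k) contribution: $1791.38 × 0.0456 = $81.69
Total deductions = $175.20 + $73.97 + $74.64 + $393.26 + $42.81 + $9.85 + $22.93 + $118.12 + $72.20 + $81.69 = $1064.67
Net pay = $1791.38 − $1064.67 = $726.71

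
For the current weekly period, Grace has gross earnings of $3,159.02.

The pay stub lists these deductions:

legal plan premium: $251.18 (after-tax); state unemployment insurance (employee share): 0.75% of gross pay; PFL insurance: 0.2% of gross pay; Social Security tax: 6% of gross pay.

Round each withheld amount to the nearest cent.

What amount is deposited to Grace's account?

State unemployment insurance (employee share): $3,159.02 × 0.0075 = $23.69
PFL insurance: $3,159.02 × 0.002 = $6.32
Social Security tax: $3,159.02 × 0.06 = $189.54
Legal plan premium: $251.18
Total deductions = $23.69 + $6.32 + $189.54 + $251.18 = $470.73
Net pay = $3,159.02 − $470.73 = $2,688.29

$2,688.29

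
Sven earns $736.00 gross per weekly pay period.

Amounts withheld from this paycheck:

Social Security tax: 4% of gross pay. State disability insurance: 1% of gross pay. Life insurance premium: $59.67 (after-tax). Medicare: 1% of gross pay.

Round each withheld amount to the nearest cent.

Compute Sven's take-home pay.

$632.17

Medicare: $736.00 × 0.01 = $7.36
Social Security tax: $736.00 × 0.04 = $29.44
State disability insurance: $736.00 × 0.01 = $7.36
Life insurance premium: $59.67
Total deductions = $7.36 + $29.44 + $7.36 + $59.67 = $103.83
Net pay = $736.00 − $103.83 = $632.17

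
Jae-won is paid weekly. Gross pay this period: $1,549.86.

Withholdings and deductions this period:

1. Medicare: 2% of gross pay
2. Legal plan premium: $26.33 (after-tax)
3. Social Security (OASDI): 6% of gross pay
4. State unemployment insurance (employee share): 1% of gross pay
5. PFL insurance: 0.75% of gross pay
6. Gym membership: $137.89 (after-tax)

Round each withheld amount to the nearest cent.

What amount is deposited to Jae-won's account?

PFL insurance: $1,549.86 × 0.0075 = $11.62
Medicare: $1,549.86 × 0.02 = $31.00
Social Security (OASDI): $1,549.86 × 0.06 = $92.99
State unemployment insurance (employee share): $1,549.86 × 0.01 = $15.50
Legal plan premium: $26.33
Gym membership: $137.89
Total deductions = $11.62 + $31.00 + $92.99 + $15.50 + $26.33 + $137.89 = $315.33
Net pay = $1,549.86 − $315.33 = $1,234.53

$1,234.53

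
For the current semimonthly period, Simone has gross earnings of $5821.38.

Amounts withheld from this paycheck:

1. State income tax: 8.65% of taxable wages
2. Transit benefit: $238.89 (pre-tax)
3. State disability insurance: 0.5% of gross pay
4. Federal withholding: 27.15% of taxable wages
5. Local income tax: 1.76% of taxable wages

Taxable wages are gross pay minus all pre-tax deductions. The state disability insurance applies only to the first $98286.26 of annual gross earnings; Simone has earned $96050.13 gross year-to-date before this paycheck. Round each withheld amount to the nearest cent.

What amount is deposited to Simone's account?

$3474.52

Transit benefit: $238.89
Taxable wages = $5821.38 − $238.89 = $5582.49
Federal withholding: $5582.49 × 0.2715 = $1515.65
State income tax: $5582.49 × 0.0865 = $482.89
Local income tax: $5582.49 × 0.0176 = $98.25
State disability insurance: only $98286.26 − $96050.13 = $2236.13 of this check is subject → $2236.13 × 0.005 = $11.18
Total deductions = $238.89 + $1515.65 + $482.89 + $98.25 + $11.18 = $2346.86
Net pay = $5821.38 − $2346.86 = $3474.52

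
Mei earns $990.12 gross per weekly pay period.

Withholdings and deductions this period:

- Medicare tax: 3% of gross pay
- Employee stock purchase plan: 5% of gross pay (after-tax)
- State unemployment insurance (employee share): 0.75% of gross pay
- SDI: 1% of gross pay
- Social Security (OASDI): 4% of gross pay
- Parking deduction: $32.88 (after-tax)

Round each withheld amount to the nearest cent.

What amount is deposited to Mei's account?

Social Security (OASDI): $990.12 × 0.04 = $39.60
State unemployment insurance (employee share): $990.12 × 0.0075 = $7.43
SDI: $990.12 × 0.01 = $9.90
Medicare tax: $990.12 × 0.03 = $29.70
Employee stock purchase plan: $990.12 × 0.05 = $49.51
Parking deduction: $32.88
Total deductions = $39.60 + $7.43 + $9.90 + $29.70 + $49.51 + $32.88 = $169.02
Net pay = $990.12 − $169.02 = $821.10

$821.10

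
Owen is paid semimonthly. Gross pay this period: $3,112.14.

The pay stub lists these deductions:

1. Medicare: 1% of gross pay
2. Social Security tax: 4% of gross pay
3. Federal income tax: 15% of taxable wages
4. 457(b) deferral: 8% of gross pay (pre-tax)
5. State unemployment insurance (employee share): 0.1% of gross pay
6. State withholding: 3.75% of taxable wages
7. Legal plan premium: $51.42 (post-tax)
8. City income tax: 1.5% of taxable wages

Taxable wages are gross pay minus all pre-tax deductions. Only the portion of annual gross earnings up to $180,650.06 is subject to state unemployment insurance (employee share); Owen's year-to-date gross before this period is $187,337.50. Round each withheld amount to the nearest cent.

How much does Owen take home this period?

457(b) deferral: $3,112.14 × 0.08 = $248.97
Taxable wages = $3,112.14 − $248.97 = $2,863.17
City income tax: $2,863.17 × 0.015 = $42.95
Federal income tax: $2,863.17 × 0.15 = $429.48
State withholding: $2,863.17 × 0.0375 = $107.37
Medicare: $3,112.14 × 0.01 = $31.12
Social Security tax: $3,112.14 × 0.04 = $124.49
State unemployment insurance (employee share): annual cap $180,650.06 already reached (YTD $187,337.50), so $0.00
Legal plan premium: $51.42
Total deductions = $248.97 + $42.95 + $429.48 + $107.37 + $31.12 + $124.49 + $0.00 + $51.42 = $1,035.80
Net pay = $3,112.14 − $1,035.80 = $2,076.34

$2,076.34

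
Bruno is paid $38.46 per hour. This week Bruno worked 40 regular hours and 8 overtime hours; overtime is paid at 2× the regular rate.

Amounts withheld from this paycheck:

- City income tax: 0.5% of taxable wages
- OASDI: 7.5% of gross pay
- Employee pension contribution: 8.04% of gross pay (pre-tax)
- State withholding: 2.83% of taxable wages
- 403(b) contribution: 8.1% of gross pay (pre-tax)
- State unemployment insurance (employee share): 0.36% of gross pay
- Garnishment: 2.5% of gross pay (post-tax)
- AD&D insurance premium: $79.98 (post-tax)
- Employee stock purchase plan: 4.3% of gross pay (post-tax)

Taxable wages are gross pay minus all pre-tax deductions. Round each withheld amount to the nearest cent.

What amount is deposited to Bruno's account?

$1350.30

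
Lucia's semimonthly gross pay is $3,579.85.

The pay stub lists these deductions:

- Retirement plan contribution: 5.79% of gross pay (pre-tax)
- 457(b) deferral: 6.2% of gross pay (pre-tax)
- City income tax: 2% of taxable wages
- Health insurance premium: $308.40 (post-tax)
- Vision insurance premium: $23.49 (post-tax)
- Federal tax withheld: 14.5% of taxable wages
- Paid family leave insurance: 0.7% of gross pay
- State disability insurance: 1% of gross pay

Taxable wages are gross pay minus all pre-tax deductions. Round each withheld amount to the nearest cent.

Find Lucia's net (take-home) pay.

$2,238.03

457(b) deferral: $3,579.85 × 0.062 = $221.95
Retirement plan contribution: $3,579.85 × 0.0579 = $207.27
Pre-tax total = $221.95 + $207.27 = $429.22
Taxable wages = $3,579.85 − $429.22 = $3,150.63
City income tax: $3,150.63 × 0.02 = $63.01
Federal tax withheld: $3,150.63 × 0.145 = $456.84
Paid family leave insurance: $3,579.85 × 0.007 = $25.06
State disability insurance: $3,579.85 × 0.01 = $35.80
Vision insurance premium: $23.49
Health insurance premium: $308.40
Total deductions = $221.95 + $207.27 + $63.01 + $456.84 + $25.06 + $35.80 + $23.49 + $308.40 = $1,341.82
Net pay = $3,579.85 − $1,341.82 = $2,238.03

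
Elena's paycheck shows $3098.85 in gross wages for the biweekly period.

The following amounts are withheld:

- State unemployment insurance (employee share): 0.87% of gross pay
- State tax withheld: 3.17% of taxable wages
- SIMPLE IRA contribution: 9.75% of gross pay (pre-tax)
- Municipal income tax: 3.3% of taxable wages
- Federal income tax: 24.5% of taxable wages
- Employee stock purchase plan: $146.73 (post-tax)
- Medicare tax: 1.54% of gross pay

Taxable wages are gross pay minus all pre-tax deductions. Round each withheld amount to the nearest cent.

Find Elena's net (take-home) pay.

SIMPLE IRA contribution: $3098.85 × 0.0975 = $302.14
Taxable wages = $3098.85 − $302.14 = $2796.71
Municipal income tax: $2796.71 × 0.033 = $92.29
Federal income tax: $2796.71 × 0.245 = $685.19
State tax withheld: $2796.71 × 0.0317 = $88.66
State unemployment insurance (employee share): $3098.85 × 0.0087 = $26.96
Medicare tax: $3098.85 × 0.0154 = $47.72
Employee stock purchase plan: $146.73
Total deductions = $302.14 + $92.29 + $685.19 + $88.66 + $26.96 + $47.72 + $146.73 = $1389.69
Net pay = $3098.85 − $1389.69 = $1709.16

$1709.16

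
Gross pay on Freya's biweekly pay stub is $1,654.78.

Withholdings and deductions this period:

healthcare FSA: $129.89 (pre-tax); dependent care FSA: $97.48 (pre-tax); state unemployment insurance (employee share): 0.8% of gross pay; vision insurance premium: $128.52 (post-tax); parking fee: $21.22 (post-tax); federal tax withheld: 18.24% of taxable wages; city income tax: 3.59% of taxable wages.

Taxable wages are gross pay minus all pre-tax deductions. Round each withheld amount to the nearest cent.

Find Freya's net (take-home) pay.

Dependent care FSA: $97.48
Healthcare FSA: $129.89
Pre-tax total = $97.48 + $129.89 = $227.37
Taxable wages = $1,654.78 − $227.37 = $1,427.41
Federal tax withheld: $1,427.41 × 0.1824 = $260.36
City income tax: $1,427.41 × 0.0359 = $51.24
State unemployment insurance (employee share): $1,654.78 × 0.008 = $13.24
Parking fee: $21.22
Vision insurance premium: $128.52
Total deductions = $97.48 + $129.89 + $260.36 + $51.24 + $13.24 + $21.22 + $128.52 = $701.95
Net pay = $1,654.78 − $701.95 = $952.83

$952.83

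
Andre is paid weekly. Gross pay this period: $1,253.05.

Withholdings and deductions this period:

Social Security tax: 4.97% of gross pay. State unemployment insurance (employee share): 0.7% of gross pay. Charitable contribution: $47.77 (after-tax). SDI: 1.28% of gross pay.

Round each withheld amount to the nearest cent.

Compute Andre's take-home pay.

$1,118.19

SDI: $1,253.05 × 0.0128 = $16.04
State unemployment insurance (employee share): $1,253.05 × 0.007 = $8.77
Social Security tax: $1,253.05 × 0.0497 = $62.28
Charitable contribution: $47.77
Total deductions = $16.04 + $8.77 + $62.28 + $47.77 = $134.86
Net pay = $1,253.05 − $134.86 = $1,118.19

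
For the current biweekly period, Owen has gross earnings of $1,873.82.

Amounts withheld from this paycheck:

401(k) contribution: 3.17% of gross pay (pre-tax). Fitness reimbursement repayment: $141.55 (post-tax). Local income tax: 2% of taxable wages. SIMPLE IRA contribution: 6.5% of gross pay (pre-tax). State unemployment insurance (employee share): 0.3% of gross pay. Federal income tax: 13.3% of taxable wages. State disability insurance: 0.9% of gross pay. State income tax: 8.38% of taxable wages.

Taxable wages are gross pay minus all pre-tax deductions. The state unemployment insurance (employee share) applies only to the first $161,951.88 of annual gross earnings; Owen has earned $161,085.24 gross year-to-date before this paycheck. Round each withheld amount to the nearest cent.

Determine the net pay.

401(k) contribution: $1,873.82 × 0.0317 = $59.40
SIMPLE IRA contribution: $1,873.82 × 0.065 = $121.80
Pre-tax total = $59.40 + $121.80 = $181.20
Taxable wages = $1,873.82 − $181.20 = $1,692.62
Local income tax: $1,692.62 × 0.02 = $33.85
State income tax: $1,692.62 × 0.0838 = $141.84
Federal income tax: $1,692.62 × 0.133 = $225.12
State unemployment insurance (employee share): only $161,951.88 − $161,085.24 = $866.64 of this check is subject → $866.64 × 0.003 = $2.60
State disability insurance: $1,873.82 × 0.009 = $16.86
Fitness reimbursement repayment: $141.55
Total deductions = $59.40 + $121.80 + $33.85 + $141.84 + $225.12 + $2.60 + $16.86 + $141.55 = $743.02
Net pay = $1,873.82 − $743.02 = $1,130.80

$1,130.80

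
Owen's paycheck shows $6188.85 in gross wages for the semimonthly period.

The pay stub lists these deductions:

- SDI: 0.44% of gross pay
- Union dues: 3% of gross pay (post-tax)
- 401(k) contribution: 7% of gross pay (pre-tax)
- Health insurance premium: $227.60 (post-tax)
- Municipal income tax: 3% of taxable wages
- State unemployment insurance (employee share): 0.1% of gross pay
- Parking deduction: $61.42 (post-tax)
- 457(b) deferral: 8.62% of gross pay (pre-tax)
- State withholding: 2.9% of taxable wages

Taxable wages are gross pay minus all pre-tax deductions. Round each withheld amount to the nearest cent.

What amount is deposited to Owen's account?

$4405.94

401(k) contribution: $6188.85 × 0.07 = $433.22
457(b) deferral: $6188.85 × 0.0862 = $533.48
Pre-tax total = $433.22 + $533.48 = $966.70
Taxable wages = $6188.85 − $966.70 = $5222.15
State withholding: $5222.15 × 0.029 = $151.44
Municipal income tax: $5222.15 × 0.03 = $156.66
State unemployment insurance (employee share): $6188.85 × 0.001 = $6.19
SDI: $6188.85 × 0.0044 = $27.23
Parking deduction: $61.42
Health insurance premium: $227.60
Union dues: $6188.85 × 0.03 = $185.67
Total deductions = $433.22 + $533.48 + $151.44 + $156.66 + $6.19 + $27.23 + $61.42 + $227.60 + $185.67 = $1782.91
Net pay = $6188.85 − $1782.91 = $4405.94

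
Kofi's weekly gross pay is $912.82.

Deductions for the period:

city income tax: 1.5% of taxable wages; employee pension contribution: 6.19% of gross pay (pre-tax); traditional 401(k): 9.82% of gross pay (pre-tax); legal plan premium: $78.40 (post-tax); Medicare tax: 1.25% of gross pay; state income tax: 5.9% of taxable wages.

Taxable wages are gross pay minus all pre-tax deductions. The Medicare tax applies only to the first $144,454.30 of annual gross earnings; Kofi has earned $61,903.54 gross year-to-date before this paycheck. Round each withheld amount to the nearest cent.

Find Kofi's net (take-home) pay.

$620.14

Employee pension contribution: $912.82 × 0.0619 = $56.50
Traditional 401(k): $912.82 × 0.0982 = $89.64
Pre-tax total = $56.50 + $89.64 = $146.14
Taxable wages = $912.82 − $146.14 = $766.68
State income tax: $766.68 × 0.059 = $45.23
City income tax: $766.68 × 0.015 = $11.50
Medicare tax: cap not yet reached, full $912.82 is subject → $912.82 × 0.0125 = $11.41
Legal plan premium: $78.40
Total deductions = $56.50 + $89.64 + $45.23 + $11.50 + $11.41 + $78.40 = $292.68
Net pay = $912.82 − $292.68 = $620.14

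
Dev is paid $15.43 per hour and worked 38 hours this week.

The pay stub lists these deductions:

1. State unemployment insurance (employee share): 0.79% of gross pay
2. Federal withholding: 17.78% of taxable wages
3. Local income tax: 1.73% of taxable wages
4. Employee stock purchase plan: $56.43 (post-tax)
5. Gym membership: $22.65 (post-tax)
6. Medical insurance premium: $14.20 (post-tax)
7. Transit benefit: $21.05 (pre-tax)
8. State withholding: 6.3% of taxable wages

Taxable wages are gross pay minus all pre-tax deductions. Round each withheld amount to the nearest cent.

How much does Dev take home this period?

$321.48

Gross pay: 38 × $15.43 = $586.34
Transit benefit: $21.05
Taxable wages = $586.34 − $21.05 = $565.29
Federal withholding: $565.29 × 0.1778 = $100.51
Local income tax: $565.29 × 0.0173 = $9.78
State withholding: $565.29 × 0.063 = $35.61
State unemployment insurance (employee share): $586.34 × 0.0079 = $4.63
Medical insurance premium: $14.20
Gym membership: $22.65
Employee stock purchase plan: $56.43
Total deductions = $21.05 + $100.51 + $9.78 + $35.61 + $4.63 + $14.20 + $22.65 + $56.43 = $264.86
Net pay = $586.34 − $264.86 = $321.48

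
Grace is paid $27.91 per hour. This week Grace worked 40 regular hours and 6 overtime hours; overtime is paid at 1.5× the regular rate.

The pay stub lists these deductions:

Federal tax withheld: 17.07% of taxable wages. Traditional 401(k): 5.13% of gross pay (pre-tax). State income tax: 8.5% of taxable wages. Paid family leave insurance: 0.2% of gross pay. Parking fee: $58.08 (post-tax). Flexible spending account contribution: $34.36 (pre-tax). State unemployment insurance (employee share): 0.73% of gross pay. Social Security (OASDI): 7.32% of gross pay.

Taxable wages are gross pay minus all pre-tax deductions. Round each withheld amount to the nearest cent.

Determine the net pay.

Regular pay: 40 × $27.91 = $1,116.40
Overtime pay: 6 × $27.91 × 1.5 = $251.19
Gross pay = $1,116.40 + $251.19 = $1,367.59
Traditional 401(k): $1,367.59 × 0.0513 = $70.16
Flexible spending account contribution: $34.36
Pre-tax total = $70.16 + $34.36 = $104.52
Taxable wages = $1,367.59 − $104.52 = $1,263.07
Federal tax withheld: $1,263.07 × 0.1707 = $215.61
State income tax: $1,263.07 × 0.085 = $107.36
Paid family leave insurance: $1,367.59 × 0.002 = $2.74
Social Security (OASDI): $1,367.59 × 0.0732 = $100.11
State unemployment insurance (employee share): $1,367.59 × 0.0073 = $9.98
Parking fee: $58.08
Total deductions = $70.16 + $34.36 + $215.61 + $107.36 + $2.74 + $100.11 + $9.98 + $58.08 = $598.40
Net pay = $1,367.59 − $598.40 = $769.19

$769.19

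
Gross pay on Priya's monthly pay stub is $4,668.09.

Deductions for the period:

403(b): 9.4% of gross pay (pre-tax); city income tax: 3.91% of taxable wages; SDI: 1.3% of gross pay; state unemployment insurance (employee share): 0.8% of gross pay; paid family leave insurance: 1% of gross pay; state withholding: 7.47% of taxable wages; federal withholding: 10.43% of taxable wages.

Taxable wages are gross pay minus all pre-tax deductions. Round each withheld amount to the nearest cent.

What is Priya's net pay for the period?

$3,162.17

403(b): $4,668.09 × 0.094 = $438.80
Taxable wages = $4,668.09 − $438.80 = $4,229.29
City income tax: $4,229.29 × 0.0391 = $165.37
Federal withholding: $4,229.29 × 0.1043 = $441.11
State withholding: $4,229.29 × 0.0747 = $315.93
State unemployment insurance (employee share): $4,668.09 × 0.008 = $37.34
SDI: $4,668.09 × 0.013 = $60.69
Paid family leave insurance: $4,668.09 × 0.01 = $46.68
Total deductions = $438.80 + $165.37 + $441.11 + $315.93 + $37.34 + $60.69 + $46.68 = $1,505.92
Net pay = $4,668.09 − $1,505.92 = $3,162.17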